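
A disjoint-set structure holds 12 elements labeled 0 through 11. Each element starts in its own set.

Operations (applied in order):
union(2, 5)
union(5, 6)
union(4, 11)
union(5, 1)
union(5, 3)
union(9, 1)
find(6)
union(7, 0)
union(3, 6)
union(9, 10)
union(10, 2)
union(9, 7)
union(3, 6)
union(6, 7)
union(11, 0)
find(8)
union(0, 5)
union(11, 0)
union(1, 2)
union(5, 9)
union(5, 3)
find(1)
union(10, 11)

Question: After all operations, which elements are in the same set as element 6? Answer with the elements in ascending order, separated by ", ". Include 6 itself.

Step 1: union(2, 5) -> merged; set of 2 now {2, 5}
Step 2: union(5, 6) -> merged; set of 5 now {2, 5, 6}
Step 3: union(4, 11) -> merged; set of 4 now {4, 11}
Step 4: union(5, 1) -> merged; set of 5 now {1, 2, 5, 6}
Step 5: union(5, 3) -> merged; set of 5 now {1, 2, 3, 5, 6}
Step 6: union(9, 1) -> merged; set of 9 now {1, 2, 3, 5, 6, 9}
Step 7: find(6) -> no change; set of 6 is {1, 2, 3, 5, 6, 9}
Step 8: union(7, 0) -> merged; set of 7 now {0, 7}
Step 9: union(3, 6) -> already same set; set of 3 now {1, 2, 3, 5, 6, 9}
Step 10: union(9, 10) -> merged; set of 9 now {1, 2, 3, 5, 6, 9, 10}
Step 11: union(10, 2) -> already same set; set of 10 now {1, 2, 3, 5, 6, 9, 10}
Step 12: union(9, 7) -> merged; set of 9 now {0, 1, 2, 3, 5, 6, 7, 9, 10}
Step 13: union(3, 6) -> already same set; set of 3 now {0, 1, 2, 3, 5, 6, 7, 9, 10}
Step 14: union(6, 7) -> already same set; set of 6 now {0, 1, 2, 3, 5, 6, 7, 9, 10}
Step 15: union(11, 0) -> merged; set of 11 now {0, 1, 2, 3, 4, 5, 6, 7, 9, 10, 11}
Step 16: find(8) -> no change; set of 8 is {8}
Step 17: union(0, 5) -> already same set; set of 0 now {0, 1, 2, 3, 4, 5, 6, 7, 9, 10, 11}
Step 18: union(11, 0) -> already same set; set of 11 now {0, 1, 2, 3, 4, 5, 6, 7, 9, 10, 11}
Step 19: union(1, 2) -> already same set; set of 1 now {0, 1, 2, 3, 4, 5, 6, 7, 9, 10, 11}
Step 20: union(5, 9) -> already same set; set of 5 now {0, 1, 2, 3, 4, 5, 6, 7, 9, 10, 11}
Step 21: union(5, 3) -> already same set; set of 5 now {0, 1, 2, 3, 4, 5, 6, 7, 9, 10, 11}
Step 22: find(1) -> no change; set of 1 is {0, 1, 2, 3, 4, 5, 6, 7, 9, 10, 11}
Step 23: union(10, 11) -> already same set; set of 10 now {0, 1, 2, 3, 4, 5, 6, 7, 9, 10, 11}
Component of 6: {0, 1, 2, 3, 4, 5, 6, 7, 9, 10, 11}

Answer: 0, 1, 2, 3, 4, 5, 6, 7, 9, 10, 11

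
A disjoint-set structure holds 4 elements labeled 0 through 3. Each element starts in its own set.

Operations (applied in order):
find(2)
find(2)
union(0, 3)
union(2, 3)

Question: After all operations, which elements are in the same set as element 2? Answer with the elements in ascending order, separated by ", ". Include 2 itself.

Answer: 0, 2, 3

Derivation:
Step 1: find(2) -> no change; set of 2 is {2}
Step 2: find(2) -> no change; set of 2 is {2}
Step 3: union(0, 3) -> merged; set of 0 now {0, 3}
Step 4: union(2, 3) -> merged; set of 2 now {0, 2, 3}
Component of 2: {0, 2, 3}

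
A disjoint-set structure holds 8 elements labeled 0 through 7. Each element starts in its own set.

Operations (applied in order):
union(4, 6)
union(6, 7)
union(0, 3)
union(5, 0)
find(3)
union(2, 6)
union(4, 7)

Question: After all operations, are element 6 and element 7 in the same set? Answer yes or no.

Answer: yes

Derivation:
Step 1: union(4, 6) -> merged; set of 4 now {4, 6}
Step 2: union(6, 7) -> merged; set of 6 now {4, 6, 7}
Step 3: union(0, 3) -> merged; set of 0 now {0, 3}
Step 4: union(5, 0) -> merged; set of 5 now {0, 3, 5}
Step 5: find(3) -> no change; set of 3 is {0, 3, 5}
Step 6: union(2, 6) -> merged; set of 2 now {2, 4, 6, 7}
Step 7: union(4, 7) -> already same set; set of 4 now {2, 4, 6, 7}
Set of 6: {2, 4, 6, 7}; 7 is a member.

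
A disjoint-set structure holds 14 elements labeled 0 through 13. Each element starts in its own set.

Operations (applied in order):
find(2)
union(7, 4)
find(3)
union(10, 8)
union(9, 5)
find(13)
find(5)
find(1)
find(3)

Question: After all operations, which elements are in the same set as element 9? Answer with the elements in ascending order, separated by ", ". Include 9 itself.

Step 1: find(2) -> no change; set of 2 is {2}
Step 2: union(7, 4) -> merged; set of 7 now {4, 7}
Step 3: find(3) -> no change; set of 3 is {3}
Step 4: union(10, 8) -> merged; set of 10 now {8, 10}
Step 5: union(9, 5) -> merged; set of 9 now {5, 9}
Step 6: find(13) -> no change; set of 13 is {13}
Step 7: find(5) -> no change; set of 5 is {5, 9}
Step 8: find(1) -> no change; set of 1 is {1}
Step 9: find(3) -> no change; set of 3 is {3}
Component of 9: {5, 9}

Answer: 5, 9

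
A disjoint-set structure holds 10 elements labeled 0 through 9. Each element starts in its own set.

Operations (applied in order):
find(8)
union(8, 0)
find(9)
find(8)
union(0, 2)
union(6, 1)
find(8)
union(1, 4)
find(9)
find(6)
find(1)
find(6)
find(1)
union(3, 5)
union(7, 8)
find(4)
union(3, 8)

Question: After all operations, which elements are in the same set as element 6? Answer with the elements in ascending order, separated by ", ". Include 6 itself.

Step 1: find(8) -> no change; set of 8 is {8}
Step 2: union(8, 0) -> merged; set of 8 now {0, 8}
Step 3: find(9) -> no change; set of 9 is {9}
Step 4: find(8) -> no change; set of 8 is {0, 8}
Step 5: union(0, 2) -> merged; set of 0 now {0, 2, 8}
Step 6: union(6, 1) -> merged; set of 6 now {1, 6}
Step 7: find(8) -> no change; set of 8 is {0, 2, 8}
Step 8: union(1, 4) -> merged; set of 1 now {1, 4, 6}
Step 9: find(9) -> no change; set of 9 is {9}
Step 10: find(6) -> no change; set of 6 is {1, 4, 6}
Step 11: find(1) -> no change; set of 1 is {1, 4, 6}
Step 12: find(6) -> no change; set of 6 is {1, 4, 6}
Step 13: find(1) -> no change; set of 1 is {1, 4, 6}
Step 14: union(3, 5) -> merged; set of 3 now {3, 5}
Step 15: union(7, 8) -> merged; set of 7 now {0, 2, 7, 8}
Step 16: find(4) -> no change; set of 4 is {1, 4, 6}
Step 17: union(3, 8) -> merged; set of 3 now {0, 2, 3, 5, 7, 8}
Component of 6: {1, 4, 6}

Answer: 1, 4, 6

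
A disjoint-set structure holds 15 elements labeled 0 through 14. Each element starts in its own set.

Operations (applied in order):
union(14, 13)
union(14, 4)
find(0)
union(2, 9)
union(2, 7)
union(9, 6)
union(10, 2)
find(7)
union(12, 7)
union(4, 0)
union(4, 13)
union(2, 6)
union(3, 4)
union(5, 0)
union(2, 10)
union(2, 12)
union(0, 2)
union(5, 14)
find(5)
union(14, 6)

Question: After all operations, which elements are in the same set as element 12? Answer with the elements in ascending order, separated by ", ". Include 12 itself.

Step 1: union(14, 13) -> merged; set of 14 now {13, 14}
Step 2: union(14, 4) -> merged; set of 14 now {4, 13, 14}
Step 3: find(0) -> no change; set of 0 is {0}
Step 4: union(2, 9) -> merged; set of 2 now {2, 9}
Step 5: union(2, 7) -> merged; set of 2 now {2, 7, 9}
Step 6: union(9, 6) -> merged; set of 9 now {2, 6, 7, 9}
Step 7: union(10, 2) -> merged; set of 10 now {2, 6, 7, 9, 10}
Step 8: find(7) -> no change; set of 7 is {2, 6, 7, 9, 10}
Step 9: union(12, 7) -> merged; set of 12 now {2, 6, 7, 9, 10, 12}
Step 10: union(4, 0) -> merged; set of 4 now {0, 4, 13, 14}
Step 11: union(4, 13) -> already same set; set of 4 now {0, 4, 13, 14}
Step 12: union(2, 6) -> already same set; set of 2 now {2, 6, 7, 9, 10, 12}
Step 13: union(3, 4) -> merged; set of 3 now {0, 3, 4, 13, 14}
Step 14: union(5, 0) -> merged; set of 5 now {0, 3, 4, 5, 13, 14}
Step 15: union(2, 10) -> already same set; set of 2 now {2, 6, 7, 9, 10, 12}
Step 16: union(2, 12) -> already same set; set of 2 now {2, 6, 7, 9, 10, 12}
Step 17: union(0, 2) -> merged; set of 0 now {0, 2, 3, 4, 5, 6, 7, 9, 10, 12, 13, 14}
Step 18: union(5, 14) -> already same set; set of 5 now {0, 2, 3, 4, 5, 6, 7, 9, 10, 12, 13, 14}
Step 19: find(5) -> no change; set of 5 is {0, 2, 3, 4, 5, 6, 7, 9, 10, 12, 13, 14}
Step 20: union(14, 6) -> already same set; set of 14 now {0, 2, 3, 4, 5, 6, 7, 9, 10, 12, 13, 14}
Component of 12: {0, 2, 3, 4, 5, 6, 7, 9, 10, 12, 13, 14}

Answer: 0, 2, 3, 4, 5, 6, 7, 9, 10, 12, 13, 14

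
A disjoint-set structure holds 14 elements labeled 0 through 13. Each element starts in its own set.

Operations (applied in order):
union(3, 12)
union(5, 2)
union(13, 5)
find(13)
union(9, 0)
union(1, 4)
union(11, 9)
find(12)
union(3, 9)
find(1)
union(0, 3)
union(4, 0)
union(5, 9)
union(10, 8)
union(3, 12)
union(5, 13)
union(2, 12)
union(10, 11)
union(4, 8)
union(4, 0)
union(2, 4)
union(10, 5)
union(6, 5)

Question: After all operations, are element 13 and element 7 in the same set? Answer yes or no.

Answer: no

Derivation:
Step 1: union(3, 12) -> merged; set of 3 now {3, 12}
Step 2: union(5, 2) -> merged; set of 5 now {2, 5}
Step 3: union(13, 5) -> merged; set of 13 now {2, 5, 13}
Step 4: find(13) -> no change; set of 13 is {2, 5, 13}
Step 5: union(9, 0) -> merged; set of 9 now {0, 9}
Step 6: union(1, 4) -> merged; set of 1 now {1, 4}
Step 7: union(11, 9) -> merged; set of 11 now {0, 9, 11}
Step 8: find(12) -> no change; set of 12 is {3, 12}
Step 9: union(3, 9) -> merged; set of 3 now {0, 3, 9, 11, 12}
Step 10: find(1) -> no change; set of 1 is {1, 4}
Step 11: union(0, 3) -> already same set; set of 0 now {0, 3, 9, 11, 12}
Step 12: union(4, 0) -> merged; set of 4 now {0, 1, 3, 4, 9, 11, 12}
Step 13: union(5, 9) -> merged; set of 5 now {0, 1, 2, 3, 4, 5, 9, 11, 12, 13}
Step 14: union(10, 8) -> merged; set of 10 now {8, 10}
Step 15: union(3, 12) -> already same set; set of 3 now {0, 1, 2, 3, 4, 5, 9, 11, 12, 13}
Step 16: union(5, 13) -> already same set; set of 5 now {0, 1, 2, 3, 4, 5, 9, 11, 12, 13}
Step 17: union(2, 12) -> already same set; set of 2 now {0, 1, 2, 3, 4, 5, 9, 11, 12, 13}
Step 18: union(10, 11) -> merged; set of 10 now {0, 1, 2, 3, 4, 5, 8, 9, 10, 11, 12, 13}
Step 19: union(4, 8) -> already same set; set of 4 now {0, 1, 2, 3, 4, 5, 8, 9, 10, 11, 12, 13}
Step 20: union(4, 0) -> already same set; set of 4 now {0, 1, 2, 3, 4, 5, 8, 9, 10, 11, 12, 13}
Step 21: union(2, 4) -> already same set; set of 2 now {0, 1, 2, 3, 4, 5, 8, 9, 10, 11, 12, 13}
Step 22: union(10, 5) -> already same set; set of 10 now {0, 1, 2, 3, 4, 5, 8, 9, 10, 11, 12, 13}
Step 23: union(6, 5) -> merged; set of 6 now {0, 1, 2, 3, 4, 5, 6, 8, 9, 10, 11, 12, 13}
Set of 13: {0, 1, 2, 3, 4, 5, 6, 8, 9, 10, 11, 12, 13}; 7 is not a member.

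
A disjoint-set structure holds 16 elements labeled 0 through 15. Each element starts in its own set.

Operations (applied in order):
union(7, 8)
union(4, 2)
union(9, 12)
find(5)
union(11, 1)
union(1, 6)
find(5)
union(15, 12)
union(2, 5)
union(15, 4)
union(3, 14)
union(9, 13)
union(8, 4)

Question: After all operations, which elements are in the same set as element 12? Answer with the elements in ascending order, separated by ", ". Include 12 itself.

Answer: 2, 4, 5, 7, 8, 9, 12, 13, 15

Derivation:
Step 1: union(7, 8) -> merged; set of 7 now {7, 8}
Step 2: union(4, 2) -> merged; set of 4 now {2, 4}
Step 3: union(9, 12) -> merged; set of 9 now {9, 12}
Step 4: find(5) -> no change; set of 5 is {5}
Step 5: union(11, 1) -> merged; set of 11 now {1, 11}
Step 6: union(1, 6) -> merged; set of 1 now {1, 6, 11}
Step 7: find(5) -> no change; set of 5 is {5}
Step 8: union(15, 12) -> merged; set of 15 now {9, 12, 15}
Step 9: union(2, 5) -> merged; set of 2 now {2, 4, 5}
Step 10: union(15, 4) -> merged; set of 15 now {2, 4, 5, 9, 12, 15}
Step 11: union(3, 14) -> merged; set of 3 now {3, 14}
Step 12: union(9, 13) -> merged; set of 9 now {2, 4, 5, 9, 12, 13, 15}
Step 13: union(8, 4) -> merged; set of 8 now {2, 4, 5, 7, 8, 9, 12, 13, 15}
Component of 12: {2, 4, 5, 7, 8, 9, 12, 13, 15}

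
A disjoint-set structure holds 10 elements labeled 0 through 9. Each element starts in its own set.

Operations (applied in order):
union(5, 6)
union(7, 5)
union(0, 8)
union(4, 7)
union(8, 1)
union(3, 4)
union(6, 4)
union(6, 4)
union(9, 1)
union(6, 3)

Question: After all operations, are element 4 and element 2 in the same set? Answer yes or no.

Step 1: union(5, 6) -> merged; set of 5 now {5, 6}
Step 2: union(7, 5) -> merged; set of 7 now {5, 6, 7}
Step 3: union(0, 8) -> merged; set of 0 now {0, 8}
Step 4: union(4, 7) -> merged; set of 4 now {4, 5, 6, 7}
Step 5: union(8, 1) -> merged; set of 8 now {0, 1, 8}
Step 6: union(3, 4) -> merged; set of 3 now {3, 4, 5, 6, 7}
Step 7: union(6, 4) -> already same set; set of 6 now {3, 4, 5, 6, 7}
Step 8: union(6, 4) -> already same set; set of 6 now {3, 4, 5, 6, 7}
Step 9: union(9, 1) -> merged; set of 9 now {0, 1, 8, 9}
Step 10: union(6, 3) -> already same set; set of 6 now {3, 4, 5, 6, 7}
Set of 4: {3, 4, 5, 6, 7}; 2 is not a member.

Answer: no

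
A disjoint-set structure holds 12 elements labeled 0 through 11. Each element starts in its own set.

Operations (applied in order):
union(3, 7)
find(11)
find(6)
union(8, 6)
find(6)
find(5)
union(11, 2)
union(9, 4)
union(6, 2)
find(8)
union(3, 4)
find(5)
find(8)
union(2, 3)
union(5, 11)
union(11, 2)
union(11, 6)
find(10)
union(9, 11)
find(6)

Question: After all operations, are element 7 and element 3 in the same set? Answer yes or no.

Answer: yes

Derivation:
Step 1: union(3, 7) -> merged; set of 3 now {3, 7}
Step 2: find(11) -> no change; set of 11 is {11}
Step 3: find(6) -> no change; set of 6 is {6}
Step 4: union(8, 6) -> merged; set of 8 now {6, 8}
Step 5: find(6) -> no change; set of 6 is {6, 8}
Step 6: find(5) -> no change; set of 5 is {5}
Step 7: union(11, 2) -> merged; set of 11 now {2, 11}
Step 8: union(9, 4) -> merged; set of 9 now {4, 9}
Step 9: union(6, 2) -> merged; set of 6 now {2, 6, 8, 11}
Step 10: find(8) -> no change; set of 8 is {2, 6, 8, 11}
Step 11: union(3, 4) -> merged; set of 3 now {3, 4, 7, 9}
Step 12: find(5) -> no change; set of 5 is {5}
Step 13: find(8) -> no change; set of 8 is {2, 6, 8, 11}
Step 14: union(2, 3) -> merged; set of 2 now {2, 3, 4, 6, 7, 8, 9, 11}
Step 15: union(5, 11) -> merged; set of 5 now {2, 3, 4, 5, 6, 7, 8, 9, 11}
Step 16: union(11, 2) -> already same set; set of 11 now {2, 3, 4, 5, 6, 7, 8, 9, 11}
Step 17: union(11, 6) -> already same set; set of 11 now {2, 3, 4, 5, 6, 7, 8, 9, 11}
Step 18: find(10) -> no change; set of 10 is {10}
Step 19: union(9, 11) -> already same set; set of 9 now {2, 3, 4, 5, 6, 7, 8, 9, 11}
Step 20: find(6) -> no change; set of 6 is {2, 3, 4, 5, 6, 7, 8, 9, 11}
Set of 7: {2, 3, 4, 5, 6, 7, 8, 9, 11}; 3 is a member.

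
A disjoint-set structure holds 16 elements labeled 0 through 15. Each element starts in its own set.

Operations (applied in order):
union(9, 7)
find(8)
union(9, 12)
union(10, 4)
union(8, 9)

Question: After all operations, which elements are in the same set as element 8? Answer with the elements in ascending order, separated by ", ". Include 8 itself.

Step 1: union(9, 7) -> merged; set of 9 now {7, 9}
Step 2: find(8) -> no change; set of 8 is {8}
Step 3: union(9, 12) -> merged; set of 9 now {7, 9, 12}
Step 4: union(10, 4) -> merged; set of 10 now {4, 10}
Step 5: union(8, 9) -> merged; set of 8 now {7, 8, 9, 12}
Component of 8: {7, 8, 9, 12}

Answer: 7, 8, 9, 12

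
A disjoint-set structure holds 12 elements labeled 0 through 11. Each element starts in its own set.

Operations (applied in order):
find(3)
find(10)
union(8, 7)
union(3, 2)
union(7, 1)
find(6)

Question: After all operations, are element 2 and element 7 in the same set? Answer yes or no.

Step 1: find(3) -> no change; set of 3 is {3}
Step 2: find(10) -> no change; set of 10 is {10}
Step 3: union(8, 7) -> merged; set of 8 now {7, 8}
Step 4: union(3, 2) -> merged; set of 3 now {2, 3}
Step 5: union(7, 1) -> merged; set of 7 now {1, 7, 8}
Step 6: find(6) -> no change; set of 6 is {6}
Set of 2: {2, 3}; 7 is not a member.

Answer: no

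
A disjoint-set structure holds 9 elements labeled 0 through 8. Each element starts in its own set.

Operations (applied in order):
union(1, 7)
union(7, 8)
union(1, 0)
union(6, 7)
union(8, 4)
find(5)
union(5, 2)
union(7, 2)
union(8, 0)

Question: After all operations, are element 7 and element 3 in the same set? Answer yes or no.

Answer: no

Derivation:
Step 1: union(1, 7) -> merged; set of 1 now {1, 7}
Step 2: union(7, 8) -> merged; set of 7 now {1, 7, 8}
Step 3: union(1, 0) -> merged; set of 1 now {0, 1, 7, 8}
Step 4: union(6, 7) -> merged; set of 6 now {0, 1, 6, 7, 8}
Step 5: union(8, 4) -> merged; set of 8 now {0, 1, 4, 6, 7, 8}
Step 6: find(5) -> no change; set of 5 is {5}
Step 7: union(5, 2) -> merged; set of 5 now {2, 5}
Step 8: union(7, 2) -> merged; set of 7 now {0, 1, 2, 4, 5, 6, 7, 8}
Step 9: union(8, 0) -> already same set; set of 8 now {0, 1, 2, 4, 5, 6, 7, 8}
Set of 7: {0, 1, 2, 4, 5, 6, 7, 8}; 3 is not a member.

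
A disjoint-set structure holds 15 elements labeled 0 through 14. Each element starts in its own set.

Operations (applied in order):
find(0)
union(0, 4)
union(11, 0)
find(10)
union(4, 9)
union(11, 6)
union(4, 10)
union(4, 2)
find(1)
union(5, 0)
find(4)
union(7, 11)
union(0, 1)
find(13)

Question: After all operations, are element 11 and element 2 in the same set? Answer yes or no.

Step 1: find(0) -> no change; set of 0 is {0}
Step 2: union(0, 4) -> merged; set of 0 now {0, 4}
Step 3: union(11, 0) -> merged; set of 11 now {0, 4, 11}
Step 4: find(10) -> no change; set of 10 is {10}
Step 5: union(4, 9) -> merged; set of 4 now {0, 4, 9, 11}
Step 6: union(11, 6) -> merged; set of 11 now {0, 4, 6, 9, 11}
Step 7: union(4, 10) -> merged; set of 4 now {0, 4, 6, 9, 10, 11}
Step 8: union(4, 2) -> merged; set of 4 now {0, 2, 4, 6, 9, 10, 11}
Step 9: find(1) -> no change; set of 1 is {1}
Step 10: union(5, 0) -> merged; set of 5 now {0, 2, 4, 5, 6, 9, 10, 11}
Step 11: find(4) -> no change; set of 4 is {0, 2, 4, 5, 6, 9, 10, 11}
Step 12: union(7, 11) -> merged; set of 7 now {0, 2, 4, 5, 6, 7, 9, 10, 11}
Step 13: union(0, 1) -> merged; set of 0 now {0, 1, 2, 4, 5, 6, 7, 9, 10, 11}
Step 14: find(13) -> no change; set of 13 is {13}
Set of 11: {0, 1, 2, 4, 5, 6, 7, 9, 10, 11}; 2 is a member.

Answer: yes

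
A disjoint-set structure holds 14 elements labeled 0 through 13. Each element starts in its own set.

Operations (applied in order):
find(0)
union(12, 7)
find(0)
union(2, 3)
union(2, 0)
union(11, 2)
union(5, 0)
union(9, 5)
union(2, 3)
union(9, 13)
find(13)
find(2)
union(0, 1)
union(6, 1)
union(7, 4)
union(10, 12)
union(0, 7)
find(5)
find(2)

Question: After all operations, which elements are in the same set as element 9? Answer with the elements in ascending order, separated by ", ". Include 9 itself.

Step 1: find(0) -> no change; set of 0 is {0}
Step 2: union(12, 7) -> merged; set of 12 now {7, 12}
Step 3: find(0) -> no change; set of 0 is {0}
Step 4: union(2, 3) -> merged; set of 2 now {2, 3}
Step 5: union(2, 0) -> merged; set of 2 now {0, 2, 3}
Step 6: union(11, 2) -> merged; set of 11 now {0, 2, 3, 11}
Step 7: union(5, 0) -> merged; set of 5 now {0, 2, 3, 5, 11}
Step 8: union(9, 5) -> merged; set of 9 now {0, 2, 3, 5, 9, 11}
Step 9: union(2, 3) -> already same set; set of 2 now {0, 2, 3, 5, 9, 11}
Step 10: union(9, 13) -> merged; set of 9 now {0, 2, 3, 5, 9, 11, 13}
Step 11: find(13) -> no change; set of 13 is {0, 2, 3, 5, 9, 11, 13}
Step 12: find(2) -> no change; set of 2 is {0, 2, 3, 5, 9, 11, 13}
Step 13: union(0, 1) -> merged; set of 0 now {0, 1, 2, 3, 5, 9, 11, 13}
Step 14: union(6, 1) -> merged; set of 6 now {0, 1, 2, 3, 5, 6, 9, 11, 13}
Step 15: union(7, 4) -> merged; set of 7 now {4, 7, 12}
Step 16: union(10, 12) -> merged; set of 10 now {4, 7, 10, 12}
Step 17: union(0, 7) -> merged; set of 0 now {0, 1, 2, 3, 4, 5, 6, 7, 9, 10, 11, 12, 13}
Step 18: find(5) -> no change; set of 5 is {0, 1, 2, 3, 4, 5, 6, 7, 9, 10, 11, 12, 13}
Step 19: find(2) -> no change; set of 2 is {0, 1, 2, 3, 4, 5, 6, 7, 9, 10, 11, 12, 13}
Component of 9: {0, 1, 2, 3, 4, 5, 6, 7, 9, 10, 11, 12, 13}

Answer: 0, 1, 2, 3, 4, 5, 6, 7, 9, 10, 11, 12, 13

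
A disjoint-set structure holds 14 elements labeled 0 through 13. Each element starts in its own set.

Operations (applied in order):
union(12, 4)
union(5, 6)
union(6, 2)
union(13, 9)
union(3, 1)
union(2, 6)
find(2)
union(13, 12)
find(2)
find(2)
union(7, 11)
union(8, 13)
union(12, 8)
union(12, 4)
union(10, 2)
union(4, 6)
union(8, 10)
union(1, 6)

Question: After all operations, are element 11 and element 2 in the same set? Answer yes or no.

Answer: no

Derivation:
Step 1: union(12, 4) -> merged; set of 12 now {4, 12}
Step 2: union(5, 6) -> merged; set of 5 now {5, 6}
Step 3: union(6, 2) -> merged; set of 6 now {2, 5, 6}
Step 4: union(13, 9) -> merged; set of 13 now {9, 13}
Step 5: union(3, 1) -> merged; set of 3 now {1, 3}
Step 6: union(2, 6) -> already same set; set of 2 now {2, 5, 6}
Step 7: find(2) -> no change; set of 2 is {2, 5, 6}
Step 8: union(13, 12) -> merged; set of 13 now {4, 9, 12, 13}
Step 9: find(2) -> no change; set of 2 is {2, 5, 6}
Step 10: find(2) -> no change; set of 2 is {2, 5, 6}
Step 11: union(7, 11) -> merged; set of 7 now {7, 11}
Step 12: union(8, 13) -> merged; set of 8 now {4, 8, 9, 12, 13}
Step 13: union(12, 8) -> already same set; set of 12 now {4, 8, 9, 12, 13}
Step 14: union(12, 4) -> already same set; set of 12 now {4, 8, 9, 12, 13}
Step 15: union(10, 2) -> merged; set of 10 now {2, 5, 6, 10}
Step 16: union(4, 6) -> merged; set of 4 now {2, 4, 5, 6, 8, 9, 10, 12, 13}
Step 17: union(8, 10) -> already same set; set of 8 now {2, 4, 5, 6, 8, 9, 10, 12, 13}
Step 18: union(1, 6) -> merged; set of 1 now {1, 2, 3, 4, 5, 6, 8, 9, 10, 12, 13}
Set of 11: {7, 11}; 2 is not a member.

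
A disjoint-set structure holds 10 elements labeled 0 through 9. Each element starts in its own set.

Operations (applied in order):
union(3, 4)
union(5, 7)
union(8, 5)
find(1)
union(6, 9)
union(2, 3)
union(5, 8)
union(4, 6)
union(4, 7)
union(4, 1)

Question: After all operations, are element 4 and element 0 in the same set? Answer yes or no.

Answer: no

Derivation:
Step 1: union(3, 4) -> merged; set of 3 now {3, 4}
Step 2: union(5, 7) -> merged; set of 5 now {5, 7}
Step 3: union(8, 5) -> merged; set of 8 now {5, 7, 8}
Step 4: find(1) -> no change; set of 1 is {1}
Step 5: union(6, 9) -> merged; set of 6 now {6, 9}
Step 6: union(2, 3) -> merged; set of 2 now {2, 3, 4}
Step 7: union(5, 8) -> already same set; set of 5 now {5, 7, 8}
Step 8: union(4, 6) -> merged; set of 4 now {2, 3, 4, 6, 9}
Step 9: union(4, 7) -> merged; set of 4 now {2, 3, 4, 5, 6, 7, 8, 9}
Step 10: union(4, 1) -> merged; set of 4 now {1, 2, 3, 4, 5, 6, 7, 8, 9}
Set of 4: {1, 2, 3, 4, 5, 6, 7, 8, 9}; 0 is not a member.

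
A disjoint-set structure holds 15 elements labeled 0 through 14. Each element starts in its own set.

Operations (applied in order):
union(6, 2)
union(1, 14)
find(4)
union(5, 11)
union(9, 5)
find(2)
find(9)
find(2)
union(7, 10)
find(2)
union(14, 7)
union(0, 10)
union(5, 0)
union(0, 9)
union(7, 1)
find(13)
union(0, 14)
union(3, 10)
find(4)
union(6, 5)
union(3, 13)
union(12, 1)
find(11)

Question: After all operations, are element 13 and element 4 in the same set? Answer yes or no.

Answer: no

Derivation:
Step 1: union(6, 2) -> merged; set of 6 now {2, 6}
Step 2: union(1, 14) -> merged; set of 1 now {1, 14}
Step 3: find(4) -> no change; set of 4 is {4}
Step 4: union(5, 11) -> merged; set of 5 now {5, 11}
Step 5: union(9, 5) -> merged; set of 9 now {5, 9, 11}
Step 6: find(2) -> no change; set of 2 is {2, 6}
Step 7: find(9) -> no change; set of 9 is {5, 9, 11}
Step 8: find(2) -> no change; set of 2 is {2, 6}
Step 9: union(7, 10) -> merged; set of 7 now {7, 10}
Step 10: find(2) -> no change; set of 2 is {2, 6}
Step 11: union(14, 7) -> merged; set of 14 now {1, 7, 10, 14}
Step 12: union(0, 10) -> merged; set of 0 now {0, 1, 7, 10, 14}
Step 13: union(5, 0) -> merged; set of 5 now {0, 1, 5, 7, 9, 10, 11, 14}
Step 14: union(0, 9) -> already same set; set of 0 now {0, 1, 5, 7, 9, 10, 11, 14}
Step 15: union(7, 1) -> already same set; set of 7 now {0, 1, 5, 7, 9, 10, 11, 14}
Step 16: find(13) -> no change; set of 13 is {13}
Step 17: union(0, 14) -> already same set; set of 0 now {0, 1, 5, 7, 9, 10, 11, 14}
Step 18: union(3, 10) -> merged; set of 3 now {0, 1, 3, 5, 7, 9, 10, 11, 14}
Step 19: find(4) -> no change; set of 4 is {4}
Step 20: union(6, 5) -> merged; set of 6 now {0, 1, 2, 3, 5, 6, 7, 9, 10, 11, 14}
Step 21: union(3, 13) -> merged; set of 3 now {0, 1, 2, 3, 5, 6, 7, 9, 10, 11, 13, 14}
Step 22: union(12, 1) -> merged; set of 12 now {0, 1, 2, 3, 5, 6, 7, 9, 10, 11, 12, 13, 14}
Step 23: find(11) -> no change; set of 11 is {0, 1, 2, 3, 5, 6, 7, 9, 10, 11, 12, 13, 14}
Set of 13: {0, 1, 2, 3, 5, 6, 7, 9, 10, 11, 12, 13, 14}; 4 is not a member.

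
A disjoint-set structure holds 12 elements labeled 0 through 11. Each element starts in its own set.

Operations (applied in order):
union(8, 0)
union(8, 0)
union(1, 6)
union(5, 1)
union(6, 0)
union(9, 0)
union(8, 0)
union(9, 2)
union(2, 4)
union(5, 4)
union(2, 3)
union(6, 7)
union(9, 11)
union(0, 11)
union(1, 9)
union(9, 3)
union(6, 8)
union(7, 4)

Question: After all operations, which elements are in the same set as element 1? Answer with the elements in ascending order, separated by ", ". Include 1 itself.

Answer: 0, 1, 2, 3, 4, 5, 6, 7, 8, 9, 11

Derivation:
Step 1: union(8, 0) -> merged; set of 8 now {0, 8}
Step 2: union(8, 0) -> already same set; set of 8 now {0, 8}
Step 3: union(1, 6) -> merged; set of 1 now {1, 6}
Step 4: union(5, 1) -> merged; set of 5 now {1, 5, 6}
Step 5: union(6, 0) -> merged; set of 6 now {0, 1, 5, 6, 8}
Step 6: union(9, 0) -> merged; set of 9 now {0, 1, 5, 6, 8, 9}
Step 7: union(8, 0) -> already same set; set of 8 now {0, 1, 5, 6, 8, 9}
Step 8: union(9, 2) -> merged; set of 9 now {0, 1, 2, 5, 6, 8, 9}
Step 9: union(2, 4) -> merged; set of 2 now {0, 1, 2, 4, 5, 6, 8, 9}
Step 10: union(5, 4) -> already same set; set of 5 now {0, 1, 2, 4, 5, 6, 8, 9}
Step 11: union(2, 3) -> merged; set of 2 now {0, 1, 2, 3, 4, 5, 6, 8, 9}
Step 12: union(6, 7) -> merged; set of 6 now {0, 1, 2, 3, 4, 5, 6, 7, 8, 9}
Step 13: union(9, 11) -> merged; set of 9 now {0, 1, 2, 3, 4, 5, 6, 7, 8, 9, 11}
Step 14: union(0, 11) -> already same set; set of 0 now {0, 1, 2, 3, 4, 5, 6, 7, 8, 9, 11}
Step 15: union(1, 9) -> already same set; set of 1 now {0, 1, 2, 3, 4, 5, 6, 7, 8, 9, 11}
Step 16: union(9, 3) -> already same set; set of 9 now {0, 1, 2, 3, 4, 5, 6, 7, 8, 9, 11}
Step 17: union(6, 8) -> already same set; set of 6 now {0, 1, 2, 3, 4, 5, 6, 7, 8, 9, 11}
Step 18: union(7, 4) -> already same set; set of 7 now {0, 1, 2, 3, 4, 5, 6, 7, 8, 9, 11}
Component of 1: {0, 1, 2, 3, 4, 5, 6, 7, 8, 9, 11}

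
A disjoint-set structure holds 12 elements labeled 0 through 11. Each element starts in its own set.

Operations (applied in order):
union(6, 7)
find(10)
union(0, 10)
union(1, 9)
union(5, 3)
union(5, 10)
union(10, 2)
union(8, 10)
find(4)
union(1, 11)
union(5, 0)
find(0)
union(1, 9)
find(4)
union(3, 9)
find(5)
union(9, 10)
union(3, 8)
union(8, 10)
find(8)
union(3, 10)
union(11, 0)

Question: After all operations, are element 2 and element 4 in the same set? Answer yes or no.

Step 1: union(6, 7) -> merged; set of 6 now {6, 7}
Step 2: find(10) -> no change; set of 10 is {10}
Step 3: union(0, 10) -> merged; set of 0 now {0, 10}
Step 4: union(1, 9) -> merged; set of 1 now {1, 9}
Step 5: union(5, 3) -> merged; set of 5 now {3, 5}
Step 6: union(5, 10) -> merged; set of 5 now {0, 3, 5, 10}
Step 7: union(10, 2) -> merged; set of 10 now {0, 2, 3, 5, 10}
Step 8: union(8, 10) -> merged; set of 8 now {0, 2, 3, 5, 8, 10}
Step 9: find(4) -> no change; set of 4 is {4}
Step 10: union(1, 11) -> merged; set of 1 now {1, 9, 11}
Step 11: union(5, 0) -> already same set; set of 5 now {0, 2, 3, 5, 8, 10}
Step 12: find(0) -> no change; set of 0 is {0, 2, 3, 5, 8, 10}
Step 13: union(1, 9) -> already same set; set of 1 now {1, 9, 11}
Step 14: find(4) -> no change; set of 4 is {4}
Step 15: union(3, 9) -> merged; set of 3 now {0, 1, 2, 3, 5, 8, 9, 10, 11}
Step 16: find(5) -> no change; set of 5 is {0, 1, 2, 3, 5, 8, 9, 10, 11}
Step 17: union(9, 10) -> already same set; set of 9 now {0, 1, 2, 3, 5, 8, 9, 10, 11}
Step 18: union(3, 8) -> already same set; set of 3 now {0, 1, 2, 3, 5, 8, 9, 10, 11}
Step 19: union(8, 10) -> already same set; set of 8 now {0, 1, 2, 3, 5, 8, 9, 10, 11}
Step 20: find(8) -> no change; set of 8 is {0, 1, 2, 3, 5, 8, 9, 10, 11}
Step 21: union(3, 10) -> already same set; set of 3 now {0, 1, 2, 3, 5, 8, 9, 10, 11}
Step 22: union(11, 0) -> already same set; set of 11 now {0, 1, 2, 3, 5, 8, 9, 10, 11}
Set of 2: {0, 1, 2, 3, 5, 8, 9, 10, 11}; 4 is not a member.

Answer: no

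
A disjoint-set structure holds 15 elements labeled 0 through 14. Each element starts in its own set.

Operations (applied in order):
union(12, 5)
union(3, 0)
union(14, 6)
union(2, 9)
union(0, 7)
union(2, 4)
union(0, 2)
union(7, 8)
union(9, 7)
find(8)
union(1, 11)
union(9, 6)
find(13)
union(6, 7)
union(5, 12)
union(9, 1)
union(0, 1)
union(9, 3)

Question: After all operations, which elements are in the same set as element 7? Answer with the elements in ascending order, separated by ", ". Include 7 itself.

Answer: 0, 1, 2, 3, 4, 6, 7, 8, 9, 11, 14

Derivation:
Step 1: union(12, 5) -> merged; set of 12 now {5, 12}
Step 2: union(3, 0) -> merged; set of 3 now {0, 3}
Step 3: union(14, 6) -> merged; set of 14 now {6, 14}
Step 4: union(2, 9) -> merged; set of 2 now {2, 9}
Step 5: union(0, 7) -> merged; set of 0 now {0, 3, 7}
Step 6: union(2, 4) -> merged; set of 2 now {2, 4, 9}
Step 7: union(0, 2) -> merged; set of 0 now {0, 2, 3, 4, 7, 9}
Step 8: union(7, 8) -> merged; set of 7 now {0, 2, 3, 4, 7, 8, 9}
Step 9: union(9, 7) -> already same set; set of 9 now {0, 2, 3, 4, 7, 8, 9}
Step 10: find(8) -> no change; set of 8 is {0, 2, 3, 4, 7, 8, 9}
Step 11: union(1, 11) -> merged; set of 1 now {1, 11}
Step 12: union(9, 6) -> merged; set of 9 now {0, 2, 3, 4, 6, 7, 8, 9, 14}
Step 13: find(13) -> no change; set of 13 is {13}
Step 14: union(6, 7) -> already same set; set of 6 now {0, 2, 3, 4, 6, 7, 8, 9, 14}
Step 15: union(5, 12) -> already same set; set of 5 now {5, 12}
Step 16: union(9, 1) -> merged; set of 9 now {0, 1, 2, 3, 4, 6, 7, 8, 9, 11, 14}
Step 17: union(0, 1) -> already same set; set of 0 now {0, 1, 2, 3, 4, 6, 7, 8, 9, 11, 14}
Step 18: union(9, 3) -> already same set; set of 9 now {0, 1, 2, 3, 4, 6, 7, 8, 9, 11, 14}
Component of 7: {0, 1, 2, 3, 4, 6, 7, 8, 9, 11, 14}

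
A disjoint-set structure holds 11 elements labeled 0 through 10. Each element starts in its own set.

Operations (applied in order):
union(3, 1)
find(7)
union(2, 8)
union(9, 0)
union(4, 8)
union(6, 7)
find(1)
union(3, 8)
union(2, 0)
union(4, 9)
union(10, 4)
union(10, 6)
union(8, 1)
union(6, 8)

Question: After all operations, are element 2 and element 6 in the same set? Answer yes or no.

Answer: yes

Derivation:
Step 1: union(3, 1) -> merged; set of 3 now {1, 3}
Step 2: find(7) -> no change; set of 7 is {7}
Step 3: union(2, 8) -> merged; set of 2 now {2, 8}
Step 4: union(9, 0) -> merged; set of 9 now {0, 9}
Step 5: union(4, 8) -> merged; set of 4 now {2, 4, 8}
Step 6: union(6, 7) -> merged; set of 6 now {6, 7}
Step 7: find(1) -> no change; set of 1 is {1, 3}
Step 8: union(3, 8) -> merged; set of 3 now {1, 2, 3, 4, 8}
Step 9: union(2, 0) -> merged; set of 2 now {0, 1, 2, 3, 4, 8, 9}
Step 10: union(4, 9) -> already same set; set of 4 now {0, 1, 2, 3, 4, 8, 9}
Step 11: union(10, 4) -> merged; set of 10 now {0, 1, 2, 3, 4, 8, 9, 10}
Step 12: union(10, 6) -> merged; set of 10 now {0, 1, 2, 3, 4, 6, 7, 8, 9, 10}
Step 13: union(8, 1) -> already same set; set of 8 now {0, 1, 2, 3, 4, 6, 7, 8, 9, 10}
Step 14: union(6, 8) -> already same set; set of 6 now {0, 1, 2, 3, 4, 6, 7, 8, 9, 10}
Set of 2: {0, 1, 2, 3, 4, 6, 7, 8, 9, 10}; 6 is a member.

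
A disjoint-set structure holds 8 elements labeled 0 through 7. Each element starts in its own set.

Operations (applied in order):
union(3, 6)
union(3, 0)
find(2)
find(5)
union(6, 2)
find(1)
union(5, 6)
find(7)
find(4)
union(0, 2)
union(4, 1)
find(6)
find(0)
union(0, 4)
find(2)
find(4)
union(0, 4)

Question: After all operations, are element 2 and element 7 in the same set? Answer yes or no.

Step 1: union(3, 6) -> merged; set of 3 now {3, 6}
Step 2: union(3, 0) -> merged; set of 3 now {0, 3, 6}
Step 3: find(2) -> no change; set of 2 is {2}
Step 4: find(5) -> no change; set of 5 is {5}
Step 5: union(6, 2) -> merged; set of 6 now {0, 2, 3, 6}
Step 6: find(1) -> no change; set of 1 is {1}
Step 7: union(5, 6) -> merged; set of 5 now {0, 2, 3, 5, 6}
Step 8: find(7) -> no change; set of 7 is {7}
Step 9: find(4) -> no change; set of 4 is {4}
Step 10: union(0, 2) -> already same set; set of 0 now {0, 2, 3, 5, 6}
Step 11: union(4, 1) -> merged; set of 4 now {1, 4}
Step 12: find(6) -> no change; set of 6 is {0, 2, 3, 5, 6}
Step 13: find(0) -> no change; set of 0 is {0, 2, 3, 5, 6}
Step 14: union(0, 4) -> merged; set of 0 now {0, 1, 2, 3, 4, 5, 6}
Step 15: find(2) -> no change; set of 2 is {0, 1, 2, 3, 4, 5, 6}
Step 16: find(4) -> no change; set of 4 is {0, 1, 2, 3, 4, 5, 6}
Step 17: union(0, 4) -> already same set; set of 0 now {0, 1, 2, 3, 4, 5, 6}
Set of 2: {0, 1, 2, 3, 4, 5, 6}; 7 is not a member.

Answer: no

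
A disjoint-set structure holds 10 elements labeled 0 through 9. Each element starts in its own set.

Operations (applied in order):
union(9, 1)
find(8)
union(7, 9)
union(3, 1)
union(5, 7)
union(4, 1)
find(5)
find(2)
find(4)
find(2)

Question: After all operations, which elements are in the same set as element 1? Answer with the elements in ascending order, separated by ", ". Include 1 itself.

Step 1: union(9, 1) -> merged; set of 9 now {1, 9}
Step 2: find(8) -> no change; set of 8 is {8}
Step 3: union(7, 9) -> merged; set of 7 now {1, 7, 9}
Step 4: union(3, 1) -> merged; set of 3 now {1, 3, 7, 9}
Step 5: union(5, 7) -> merged; set of 5 now {1, 3, 5, 7, 9}
Step 6: union(4, 1) -> merged; set of 4 now {1, 3, 4, 5, 7, 9}
Step 7: find(5) -> no change; set of 5 is {1, 3, 4, 5, 7, 9}
Step 8: find(2) -> no change; set of 2 is {2}
Step 9: find(4) -> no change; set of 4 is {1, 3, 4, 5, 7, 9}
Step 10: find(2) -> no change; set of 2 is {2}
Component of 1: {1, 3, 4, 5, 7, 9}

Answer: 1, 3, 4, 5, 7, 9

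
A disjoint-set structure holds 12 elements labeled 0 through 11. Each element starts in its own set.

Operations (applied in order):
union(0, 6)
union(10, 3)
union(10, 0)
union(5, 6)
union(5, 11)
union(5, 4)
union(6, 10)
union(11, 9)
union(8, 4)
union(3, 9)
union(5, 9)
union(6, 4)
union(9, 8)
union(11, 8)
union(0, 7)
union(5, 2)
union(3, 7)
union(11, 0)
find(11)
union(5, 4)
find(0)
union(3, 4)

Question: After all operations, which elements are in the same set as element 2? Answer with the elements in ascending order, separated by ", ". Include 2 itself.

Step 1: union(0, 6) -> merged; set of 0 now {0, 6}
Step 2: union(10, 3) -> merged; set of 10 now {3, 10}
Step 3: union(10, 0) -> merged; set of 10 now {0, 3, 6, 10}
Step 4: union(5, 6) -> merged; set of 5 now {0, 3, 5, 6, 10}
Step 5: union(5, 11) -> merged; set of 5 now {0, 3, 5, 6, 10, 11}
Step 6: union(5, 4) -> merged; set of 5 now {0, 3, 4, 5, 6, 10, 11}
Step 7: union(6, 10) -> already same set; set of 6 now {0, 3, 4, 5, 6, 10, 11}
Step 8: union(11, 9) -> merged; set of 11 now {0, 3, 4, 5, 6, 9, 10, 11}
Step 9: union(8, 4) -> merged; set of 8 now {0, 3, 4, 5, 6, 8, 9, 10, 11}
Step 10: union(3, 9) -> already same set; set of 3 now {0, 3, 4, 5, 6, 8, 9, 10, 11}
Step 11: union(5, 9) -> already same set; set of 5 now {0, 3, 4, 5, 6, 8, 9, 10, 11}
Step 12: union(6, 4) -> already same set; set of 6 now {0, 3, 4, 5, 6, 8, 9, 10, 11}
Step 13: union(9, 8) -> already same set; set of 9 now {0, 3, 4, 5, 6, 8, 9, 10, 11}
Step 14: union(11, 8) -> already same set; set of 11 now {0, 3, 4, 5, 6, 8, 9, 10, 11}
Step 15: union(0, 7) -> merged; set of 0 now {0, 3, 4, 5, 6, 7, 8, 9, 10, 11}
Step 16: union(5, 2) -> merged; set of 5 now {0, 2, 3, 4, 5, 6, 7, 8, 9, 10, 11}
Step 17: union(3, 7) -> already same set; set of 3 now {0, 2, 3, 4, 5, 6, 7, 8, 9, 10, 11}
Step 18: union(11, 0) -> already same set; set of 11 now {0, 2, 3, 4, 5, 6, 7, 8, 9, 10, 11}
Step 19: find(11) -> no change; set of 11 is {0, 2, 3, 4, 5, 6, 7, 8, 9, 10, 11}
Step 20: union(5, 4) -> already same set; set of 5 now {0, 2, 3, 4, 5, 6, 7, 8, 9, 10, 11}
Step 21: find(0) -> no change; set of 0 is {0, 2, 3, 4, 5, 6, 7, 8, 9, 10, 11}
Step 22: union(3, 4) -> already same set; set of 3 now {0, 2, 3, 4, 5, 6, 7, 8, 9, 10, 11}
Component of 2: {0, 2, 3, 4, 5, 6, 7, 8, 9, 10, 11}

Answer: 0, 2, 3, 4, 5, 6, 7, 8, 9, 10, 11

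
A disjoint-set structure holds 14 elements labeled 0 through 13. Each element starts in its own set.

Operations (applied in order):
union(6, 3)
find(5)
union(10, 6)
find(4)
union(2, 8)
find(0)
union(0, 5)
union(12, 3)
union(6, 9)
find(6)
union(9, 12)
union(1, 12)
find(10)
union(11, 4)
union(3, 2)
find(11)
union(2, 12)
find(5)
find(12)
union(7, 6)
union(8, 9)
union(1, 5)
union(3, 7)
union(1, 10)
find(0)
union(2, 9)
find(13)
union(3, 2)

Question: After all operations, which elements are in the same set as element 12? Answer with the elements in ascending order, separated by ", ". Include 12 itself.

Step 1: union(6, 3) -> merged; set of 6 now {3, 6}
Step 2: find(5) -> no change; set of 5 is {5}
Step 3: union(10, 6) -> merged; set of 10 now {3, 6, 10}
Step 4: find(4) -> no change; set of 4 is {4}
Step 5: union(2, 8) -> merged; set of 2 now {2, 8}
Step 6: find(0) -> no change; set of 0 is {0}
Step 7: union(0, 5) -> merged; set of 0 now {0, 5}
Step 8: union(12, 3) -> merged; set of 12 now {3, 6, 10, 12}
Step 9: union(6, 9) -> merged; set of 6 now {3, 6, 9, 10, 12}
Step 10: find(6) -> no change; set of 6 is {3, 6, 9, 10, 12}
Step 11: union(9, 12) -> already same set; set of 9 now {3, 6, 9, 10, 12}
Step 12: union(1, 12) -> merged; set of 1 now {1, 3, 6, 9, 10, 12}
Step 13: find(10) -> no change; set of 10 is {1, 3, 6, 9, 10, 12}
Step 14: union(11, 4) -> merged; set of 11 now {4, 11}
Step 15: union(3, 2) -> merged; set of 3 now {1, 2, 3, 6, 8, 9, 10, 12}
Step 16: find(11) -> no change; set of 11 is {4, 11}
Step 17: union(2, 12) -> already same set; set of 2 now {1, 2, 3, 6, 8, 9, 10, 12}
Step 18: find(5) -> no change; set of 5 is {0, 5}
Step 19: find(12) -> no change; set of 12 is {1, 2, 3, 6, 8, 9, 10, 12}
Step 20: union(7, 6) -> merged; set of 7 now {1, 2, 3, 6, 7, 8, 9, 10, 12}
Step 21: union(8, 9) -> already same set; set of 8 now {1, 2, 3, 6, 7, 8, 9, 10, 12}
Step 22: union(1, 5) -> merged; set of 1 now {0, 1, 2, 3, 5, 6, 7, 8, 9, 10, 12}
Step 23: union(3, 7) -> already same set; set of 3 now {0, 1, 2, 3, 5, 6, 7, 8, 9, 10, 12}
Step 24: union(1, 10) -> already same set; set of 1 now {0, 1, 2, 3, 5, 6, 7, 8, 9, 10, 12}
Step 25: find(0) -> no change; set of 0 is {0, 1, 2, 3, 5, 6, 7, 8, 9, 10, 12}
Step 26: union(2, 9) -> already same set; set of 2 now {0, 1, 2, 3, 5, 6, 7, 8, 9, 10, 12}
Step 27: find(13) -> no change; set of 13 is {13}
Step 28: union(3, 2) -> already same set; set of 3 now {0, 1, 2, 3, 5, 6, 7, 8, 9, 10, 12}
Component of 12: {0, 1, 2, 3, 5, 6, 7, 8, 9, 10, 12}

Answer: 0, 1, 2, 3, 5, 6, 7, 8, 9, 10, 12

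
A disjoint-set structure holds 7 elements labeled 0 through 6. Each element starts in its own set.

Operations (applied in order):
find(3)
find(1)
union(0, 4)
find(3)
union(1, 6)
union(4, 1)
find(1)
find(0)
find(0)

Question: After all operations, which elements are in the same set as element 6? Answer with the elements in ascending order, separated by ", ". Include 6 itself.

Step 1: find(3) -> no change; set of 3 is {3}
Step 2: find(1) -> no change; set of 1 is {1}
Step 3: union(0, 4) -> merged; set of 0 now {0, 4}
Step 4: find(3) -> no change; set of 3 is {3}
Step 5: union(1, 6) -> merged; set of 1 now {1, 6}
Step 6: union(4, 1) -> merged; set of 4 now {0, 1, 4, 6}
Step 7: find(1) -> no change; set of 1 is {0, 1, 4, 6}
Step 8: find(0) -> no change; set of 0 is {0, 1, 4, 6}
Step 9: find(0) -> no change; set of 0 is {0, 1, 4, 6}
Component of 6: {0, 1, 4, 6}

Answer: 0, 1, 4, 6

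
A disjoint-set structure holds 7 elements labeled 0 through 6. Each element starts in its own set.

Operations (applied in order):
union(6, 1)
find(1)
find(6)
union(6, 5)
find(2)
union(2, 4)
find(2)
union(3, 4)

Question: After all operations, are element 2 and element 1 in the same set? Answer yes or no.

Answer: no

Derivation:
Step 1: union(6, 1) -> merged; set of 6 now {1, 6}
Step 2: find(1) -> no change; set of 1 is {1, 6}
Step 3: find(6) -> no change; set of 6 is {1, 6}
Step 4: union(6, 5) -> merged; set of 6 now {1, 5, 6}
Step 5: find(2) -> no change; set of 2 is {2}
Step 6: union(2, 4) -> merged; set of 2 now {2, 4}
Step 7: find(2) -> no change; set of 2 is {2, 4}
Step 8: union(3, 4) -> merged; set of 3 now {2, 3, 4}
Set of 2: {2, 3, 4}; 1 is not a member.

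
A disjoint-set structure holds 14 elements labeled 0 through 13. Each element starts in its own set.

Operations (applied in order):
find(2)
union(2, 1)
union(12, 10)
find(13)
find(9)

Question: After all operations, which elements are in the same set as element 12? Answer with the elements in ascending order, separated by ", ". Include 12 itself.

Step 1: find(2) -> no change; set of 2 is {2}
Step 2: union(2, 1) -> merged; set of 2 now {1, 2}
Step 3: union(12, 10) -> merged; set of 12 now {10, 12}
Step 4: find(13) -> no change; set of 13 is {13}
Step 5: find(9) -> no change; set of 9 is {9}
Component of 12: {10, 12}

Answer: 10, 12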